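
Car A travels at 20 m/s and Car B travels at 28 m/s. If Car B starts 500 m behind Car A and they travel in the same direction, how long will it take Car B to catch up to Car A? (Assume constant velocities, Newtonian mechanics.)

Relative speed: v_rel = 28 - 20 = 8 m/s
Time to catch: t = d₀/v_rel = 500/8 = 62.5 s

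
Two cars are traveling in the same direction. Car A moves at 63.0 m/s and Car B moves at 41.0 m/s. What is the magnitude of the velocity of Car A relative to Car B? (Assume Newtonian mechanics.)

v_rel = |v_A - v_B| = |63.0 - 41.0| = 22.0 m/s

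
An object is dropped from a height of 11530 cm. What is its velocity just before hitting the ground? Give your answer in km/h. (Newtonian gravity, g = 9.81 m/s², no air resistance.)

h = 11530 cm × 0.01 = 115.3 m
v = √(2gh) = √(2 × 9.81 × 115.3) = 47.5624 m/s
v = 47.5624 m/s / 0.2777777777777778 = 171.2 km/h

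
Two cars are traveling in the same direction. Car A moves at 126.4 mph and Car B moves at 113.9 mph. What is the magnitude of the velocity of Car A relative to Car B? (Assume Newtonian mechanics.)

v_rel = |v_A - v_B| = |126.4 - 113.9| = 12.5 mph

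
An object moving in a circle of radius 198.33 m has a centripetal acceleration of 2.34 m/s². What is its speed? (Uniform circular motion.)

v = √(a_c × r) = √(2.34 × 198.33) = 21.54 m/s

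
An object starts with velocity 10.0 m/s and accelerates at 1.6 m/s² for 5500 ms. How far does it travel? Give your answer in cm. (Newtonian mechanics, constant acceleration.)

t = 5500 ms × 0.001 = 5.5 s
d = v₀ × t + ½ × a × t² = 10.0 × 5.5 + 0.5 × 1.6 × 5.5² = 79.2 m
d = 79.2 m / 0.01 = 7920 cm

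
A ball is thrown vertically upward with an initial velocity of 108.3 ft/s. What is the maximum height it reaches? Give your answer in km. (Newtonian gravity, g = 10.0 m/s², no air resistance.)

v₀ = 108.3 ft/s × 0.3048 = 33.0098 m/s
h_max = v₀² / (2g) = 33.0098² / (2 × 10.0) = 1089.65 / 20.0 = 54.4825 m
h_max = 54.4825 m / 1000.0 = 0.05448 km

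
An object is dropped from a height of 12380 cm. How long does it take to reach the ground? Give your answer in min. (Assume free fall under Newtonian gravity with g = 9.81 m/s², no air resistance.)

h = 12380 cm × 0.01 = 123.8 m
t = √(2h/g) = √(2 × 123.8 / 9.81) = 5.0239 s
t = 5.0239 s / 60.0 = 0.08373 min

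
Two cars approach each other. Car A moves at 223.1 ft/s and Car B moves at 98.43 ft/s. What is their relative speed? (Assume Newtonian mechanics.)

v_rel = v_A + v_B = 223.1 + 98.43 = 321.53 ft/s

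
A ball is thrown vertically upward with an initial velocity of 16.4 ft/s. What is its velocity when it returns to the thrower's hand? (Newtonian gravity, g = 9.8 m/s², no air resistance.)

By conservation of energy (no air resistance), the ball returns to the throw height with the same speed as launch, but directed downward.
|v_ground| = v₀ = 16.4 ft/s
v_ground = 16.4 ft/s (downward)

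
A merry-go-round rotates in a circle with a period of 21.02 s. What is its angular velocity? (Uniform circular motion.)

ω = 2π/T = 2π/21.02 = 0.2989 rad/s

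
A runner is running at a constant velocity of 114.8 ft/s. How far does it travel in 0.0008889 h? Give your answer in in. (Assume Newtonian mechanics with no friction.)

v = 114.8 ft/s × 0.3048 = 34.991 m/s
t = 0.0008889 h × 3600.0 = 3.20004 s
d = v × t = 34.991 × 3.20004 = 111.973 m
d = 111.973 m / 0.0254 = 4408 in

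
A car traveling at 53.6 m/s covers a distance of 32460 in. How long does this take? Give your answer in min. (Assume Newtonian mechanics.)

d = 32460 in × 0.0254 = 824.484 m
t = d / v = 824.484 / 53.6 = 15.3822 s
t = 15.3822 s / 60.0 = 0.2564 min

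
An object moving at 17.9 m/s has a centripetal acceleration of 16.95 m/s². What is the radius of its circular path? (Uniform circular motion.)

r = v²/a_c = 17.9²/16.95 = 18.9 m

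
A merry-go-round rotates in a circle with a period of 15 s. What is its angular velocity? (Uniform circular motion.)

ω = 2π/T = 2π/15 = 0.4189 rad/s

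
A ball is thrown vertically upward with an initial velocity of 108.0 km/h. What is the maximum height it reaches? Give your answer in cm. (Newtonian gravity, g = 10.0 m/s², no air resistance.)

v₀ = 108.0 km/h × 0.2777777777777778 = 30.0 m/s
h_max = v₀² / (2g) = 30.0² / (2 × 10.0) = 900.0 / 20.0 = 45.0 m
h_max = 45.0 m / 0.01 = 4500 cm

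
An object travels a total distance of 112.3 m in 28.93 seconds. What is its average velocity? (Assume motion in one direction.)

v_avg = Δd / Δt = 112.3 / 28.93 = 3.88 m/s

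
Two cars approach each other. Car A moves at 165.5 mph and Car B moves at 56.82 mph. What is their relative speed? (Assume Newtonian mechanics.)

v_rel = v_A + v_B = 165.5 + 56.82 = 222.32 mph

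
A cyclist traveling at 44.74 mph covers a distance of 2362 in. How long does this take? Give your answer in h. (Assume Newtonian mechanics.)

d = 2362 in × 0.0254 = 59.9948 m
v = 44.74 mph × 0.44704 = 20.0006 m/s
t = d / v = 59.9948 / 20.0006 = 2.99965 s
t = 2.99965 s / 3600.0 = 0.0008332 h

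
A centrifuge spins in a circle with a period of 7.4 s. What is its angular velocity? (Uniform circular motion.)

ω = 2π/T = 2π/7.4 = 0.8491 rad/s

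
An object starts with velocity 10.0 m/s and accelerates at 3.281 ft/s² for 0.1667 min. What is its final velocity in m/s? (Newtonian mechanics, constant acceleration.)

a = 3.281 ft/s² × 0.3048 = 1.00005 m/s²
t = 0.1667 min × 60.0 = 10.002 s
v = v₀ + a × t = 10.0 + 1.00005 × 10.002 = 20.0 m/s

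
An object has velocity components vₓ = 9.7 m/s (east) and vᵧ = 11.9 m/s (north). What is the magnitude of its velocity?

|v| = √(vₓ² + vᵧ²) = √(9.7² + 11.9²) = √(235.7) = 15.35 m/s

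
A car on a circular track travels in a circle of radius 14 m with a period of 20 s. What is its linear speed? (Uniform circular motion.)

v = 2πr/T = 2π×14/20 = 4.4 m/s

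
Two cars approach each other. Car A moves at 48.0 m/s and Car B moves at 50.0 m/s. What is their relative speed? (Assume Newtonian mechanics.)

v_rel = v_A + v_B = 48.0 + 50.0 = 98.0 m/s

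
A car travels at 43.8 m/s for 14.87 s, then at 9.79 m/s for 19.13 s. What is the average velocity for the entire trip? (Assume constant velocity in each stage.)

d₁ = v₁t₁ = 43.8 × 14.87 = 651.306 m
d₂ = v₂t₂ = 9.79 × 19.13 = 187.2827 m
d_total = 838.5887 m, t_total = 34.0 s
v_avg = d_total/t_total = 838.5887/34.0 = 24.66 m/s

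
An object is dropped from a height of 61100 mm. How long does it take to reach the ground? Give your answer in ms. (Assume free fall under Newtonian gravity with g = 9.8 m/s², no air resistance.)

h = 61100 mm × 0.001 = 61.1 m
t = √(2h/g) = √(2 × 61.1 / 9.8) = 3.5312 s
t = 3.5312 s / 0.001 = 3531 ms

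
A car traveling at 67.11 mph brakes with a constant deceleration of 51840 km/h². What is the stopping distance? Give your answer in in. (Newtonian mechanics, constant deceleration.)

v₀ = 67.11 mph × 0.44704 = 30.0009 m/s
a = 51840 km/h² × 7.716049382716049e-05 = 4.0 m/s²
d = v₀² / (2a) = 30.0009² / (2 × 4.0) = 900.054 / 8.0 = 112.507 m
d = 112.507 m / 0.0254 = 4429 in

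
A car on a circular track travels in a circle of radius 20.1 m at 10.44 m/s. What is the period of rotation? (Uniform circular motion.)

T = 2πr/v = 2π×20.1/10.44 = 12.1 s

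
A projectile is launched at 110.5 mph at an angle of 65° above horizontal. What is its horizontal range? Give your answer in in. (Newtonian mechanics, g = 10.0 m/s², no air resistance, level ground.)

v₀ = 110.5 mph × 0.44704 = 49.3979 m/s
R = v₀² × sin(2θ) / g = 49.3979² × sin(2 × 65°) / 10.0 = 2440.15 × 0.766044 / 10.0 = 186.926 m
R = 186.926 m / 0.0254 = 7359 in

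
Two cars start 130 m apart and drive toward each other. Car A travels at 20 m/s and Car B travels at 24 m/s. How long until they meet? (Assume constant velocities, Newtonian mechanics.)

Combined speed: v_combined = 20 + 24 = 44 m/s
Time to meet: t = d/v_combined = 130/44 = 2.95 s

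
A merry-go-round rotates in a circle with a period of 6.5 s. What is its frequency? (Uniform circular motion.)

f = 1/T = 1/6.5 = 0.1538 Hz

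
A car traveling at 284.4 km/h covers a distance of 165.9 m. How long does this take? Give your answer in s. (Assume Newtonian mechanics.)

v = 284.4 km/h × 0.2777777777777778 = 79.0 m/s
t = d / v = 165.9 / 79.0 = 2.1 s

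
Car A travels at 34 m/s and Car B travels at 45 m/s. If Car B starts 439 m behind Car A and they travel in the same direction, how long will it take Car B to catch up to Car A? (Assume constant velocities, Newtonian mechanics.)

Relative speed: v_rel = 45 - 34 = 11 m/s
Time to catch: t = d₀/v_rel = 439/11 = 39.91 s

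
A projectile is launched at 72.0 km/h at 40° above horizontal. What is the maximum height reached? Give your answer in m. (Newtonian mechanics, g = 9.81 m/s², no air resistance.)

v₀ = 72.0 km/h × 0.2777777777777778 = 20.0 m/s
H = v₀² × sin²(θ) / (2g) = 20.0² × sin(40°)² / (2 × 9.81) = 400.0 × 0.413176 / 19.62 = 8.424 m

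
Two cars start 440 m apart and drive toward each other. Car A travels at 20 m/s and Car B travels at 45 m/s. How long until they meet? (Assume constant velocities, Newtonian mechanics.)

Combined speed: v_combined = 20 + 45 = 65 m/s
Time to meet: t = d/v_combined = 440/65 = 6.77 s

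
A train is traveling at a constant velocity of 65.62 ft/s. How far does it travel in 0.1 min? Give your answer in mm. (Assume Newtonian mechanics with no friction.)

v = 65.62 ft/s × 0.3048 = 20.001 m/s
t = 0.1 min × 60.0 = 6.0 s
d = v × t = 20.001 × 6.0 = 120.006 m
d = 120.006 m / 0.001 = 120000 mm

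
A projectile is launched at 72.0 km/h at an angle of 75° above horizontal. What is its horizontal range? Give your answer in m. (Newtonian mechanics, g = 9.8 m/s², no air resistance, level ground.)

v₀ = 72.0 km/h × 0.2777777777777778 = 20.0 m/s
R = v₀² × sin(2θ) / g = 20.0² × sin(2 × 75°) / 9.8 = 400.0 × 0.5 / 9.8 = 20.41 m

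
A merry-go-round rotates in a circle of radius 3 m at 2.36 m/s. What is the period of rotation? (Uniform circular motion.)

T = 2πr/v = 2π×3/2.36 = 7.99 s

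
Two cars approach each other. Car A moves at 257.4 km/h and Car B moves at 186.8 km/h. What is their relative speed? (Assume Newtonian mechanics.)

v_rel = v_A + v_B = 257.4 + 186.8 = 444.2 km/h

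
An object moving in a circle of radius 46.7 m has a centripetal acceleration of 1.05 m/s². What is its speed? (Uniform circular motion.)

v = √(a_c × r) = √(1.05 × 46.7) = 7.0 m/s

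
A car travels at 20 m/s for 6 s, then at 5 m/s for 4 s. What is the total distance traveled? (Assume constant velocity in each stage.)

d₁ = v₁t₁ = 20 × 6 = 120 m
d₂ = v₂t₂ = 5 × 4 = 20 m
d_total = 120 + 20 = 140 m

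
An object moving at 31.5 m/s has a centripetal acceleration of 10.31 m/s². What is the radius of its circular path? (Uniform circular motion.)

r = v²/a_c = 31.5²/10.31 = 96.24 m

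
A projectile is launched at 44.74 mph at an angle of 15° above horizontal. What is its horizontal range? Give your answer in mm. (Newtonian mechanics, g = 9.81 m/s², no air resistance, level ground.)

v₀ = 44.74 mph × 0.44704 = 20.0006 m/s
R = v₀² × sin(2θ) / g = 20.0006² × sin(2 × 15°) / 9.81 = 400.024 × 0.5 / 9.81 = 20.3886 m
R = 20.3886 m / 0.001 = 20390 mm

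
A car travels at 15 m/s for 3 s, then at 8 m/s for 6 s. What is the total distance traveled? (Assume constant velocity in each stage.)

d₁ = v₁t₁ = 15 × 3 = 45 m
d₂ = v₂t₂ = 8 × 6 = 48 m
d_total = 45 + 48 = 93 m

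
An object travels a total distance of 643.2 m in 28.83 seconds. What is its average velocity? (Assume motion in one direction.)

v_avg = Δd / Δt = 643.2 / 28.83 = 22.31 m/s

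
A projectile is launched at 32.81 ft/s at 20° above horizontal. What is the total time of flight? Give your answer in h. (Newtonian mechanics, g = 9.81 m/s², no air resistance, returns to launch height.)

v₀ = 32.81 ft/s × 0.3048 = 10.0005 m/s
T = 2 × v₀ × sin(θ) / g = 2 × 10.0005 × sin(20°) / 9.81 = 2 × 10.0005 × 0.34202 / 9.81 = 0.697323 s
T = 0.697323 s / 3600.0 = 0.0001937 h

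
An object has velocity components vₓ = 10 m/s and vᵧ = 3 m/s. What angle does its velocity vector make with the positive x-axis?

θ = arctan(vᵧ/vₓ) = arctan(3/10) = 16.7°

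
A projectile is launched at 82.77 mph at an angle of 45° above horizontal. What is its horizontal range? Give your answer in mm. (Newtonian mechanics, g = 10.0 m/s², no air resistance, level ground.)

v₀ = 82.77 mph × 0.44704 = 37.0015 m/s
R = v₀² × sin(2θ) / g = 37.0015² × sin(2 × 45°) / 10.0 = 1369.11 × 1.0 / 10.0 = 136.911 m
R = 136.911 m / 0.001 = 136900 mm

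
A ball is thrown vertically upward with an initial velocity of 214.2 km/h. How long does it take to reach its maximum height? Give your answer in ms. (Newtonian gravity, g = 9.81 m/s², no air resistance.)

v₀ = 214.2 km/h × 0.2777777777777778 = 59.5 m/s
t_up = v₀ / g = 59.5 / 9.81 = 6.06524 s
t_up = 6.06524 s / 0.001 = 6065 ms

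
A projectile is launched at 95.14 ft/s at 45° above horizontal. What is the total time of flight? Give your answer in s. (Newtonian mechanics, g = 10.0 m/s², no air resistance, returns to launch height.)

v₀ = 95.14 ft/s × 0.3048 = 28.9987 m/s
T = 2 × v₀ × sin(θ) / g = 2 × 28.9987 × sin(45°) / 10.0 = 2 × 28.9987 × 0.707107 / 10.0 = 4.101 s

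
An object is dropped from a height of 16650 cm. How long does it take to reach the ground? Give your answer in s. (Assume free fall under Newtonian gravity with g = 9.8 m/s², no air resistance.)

h = 16650 cm × 0.01 = 166.5 m
t = √(2h/g) = √(2 × 166.5 / 9.8) = 5.829 s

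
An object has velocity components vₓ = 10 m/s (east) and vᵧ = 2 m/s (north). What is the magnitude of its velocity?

|v| = √(vₓ² + vᵧ²) = √(10² + 2²) = √(104) = 10.2 m/s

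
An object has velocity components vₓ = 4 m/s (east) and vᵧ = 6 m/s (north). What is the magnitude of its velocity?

|v| = √(vₓ² + vᵧ²) = √(4² + 6²) = √(52) = 7.21 m/s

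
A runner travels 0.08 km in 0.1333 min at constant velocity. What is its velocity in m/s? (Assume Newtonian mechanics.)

d = 0.08 km × 1000.0 = 80.0 m
t = 0.1333 min × 60.0 = 7.998 s
v = d / t = 80.0 / 7.998 = 10.0 m/s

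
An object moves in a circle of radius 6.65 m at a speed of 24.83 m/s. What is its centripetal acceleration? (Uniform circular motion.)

a_c = v²/r = 24.83²/6.65 = 616.5289/6.65 = 92.71 m/s²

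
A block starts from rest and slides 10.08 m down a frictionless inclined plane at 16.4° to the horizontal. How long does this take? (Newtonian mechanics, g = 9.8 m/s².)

a = g sin(θ) = 9.8 × sin(16.4°) = 2.7669 m/s²
t = √(2d/a) = √(2 × 10.08 / 2.7669) = 2.7 s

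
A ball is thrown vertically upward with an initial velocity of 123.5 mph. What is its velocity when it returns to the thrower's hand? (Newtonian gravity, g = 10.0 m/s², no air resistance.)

By conservation of energy (no air resistance), the ball returns to the throw height with the same speed as launch, but directed downward.
|v_ground| = v₀ = 123.5 mph
v_ground = 123.5 mph (downward)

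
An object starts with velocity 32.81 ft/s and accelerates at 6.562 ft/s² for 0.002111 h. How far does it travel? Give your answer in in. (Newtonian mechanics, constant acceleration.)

v₀ = 32.81 ft/s × 0.3048 = 10.0005 m/s
a = 6.562 ft/s² × 0.3048 = 2.0001 m/s²
t = 0.002111 h × 3600.0 = 7.5996 s
d = v₀ × t + ½ × a × t² = 10.0005 × 7.5996 + 0.5 × 2.0001 × 7.5996² = 133.757 m
d = 133.757 m / 0.0254 = 5266 in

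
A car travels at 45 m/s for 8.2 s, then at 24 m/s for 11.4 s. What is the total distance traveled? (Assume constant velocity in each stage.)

d₁ = v₁t₁ = 45 × 8.2 = 369.0 m
d₂ = v₂t₂ = 24 × 11.4 = 273.6 m
d_total = 369.0 + 273.6 = 642.6 m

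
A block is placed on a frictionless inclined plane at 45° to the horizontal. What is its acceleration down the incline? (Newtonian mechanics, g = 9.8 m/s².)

a = g sin(θ) = 9.8 × sin(45°) = 9.8 × 0.7071 = 6.93 m/s²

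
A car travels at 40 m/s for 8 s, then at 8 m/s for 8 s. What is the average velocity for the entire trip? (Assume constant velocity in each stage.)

d₁ = v₁t₁ = 40 × 8 = 320 m
d₂ = v₂t₂ = 8 × 8 = 64 m
d_total = 384 m, t_total = 16 s
v_avg = d_total/t_total = 384/16 = 24.0 m/s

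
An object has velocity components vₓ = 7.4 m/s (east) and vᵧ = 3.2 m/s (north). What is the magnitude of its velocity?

|v| = √(vₓ² + vᵧ²) = √(7.4² + 3.2²) = √(65.0) = 8.06 m/s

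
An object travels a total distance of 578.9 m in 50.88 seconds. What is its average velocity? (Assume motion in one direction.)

v_avg = Δd / Δt = 578.9 / 50.88 = 11.38 m/s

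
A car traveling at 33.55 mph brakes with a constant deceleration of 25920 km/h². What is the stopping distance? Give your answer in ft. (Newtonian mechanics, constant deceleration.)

v₀ = 33.55 mph × 0.44704 = 14.9982 m/s
a = 25920 km/h² × 7.716049382716049e-05 = 2.0 m/s²
d = v₀² / (2a) = 14.9982² / (2 × 2.0) = 224.946 / 4.0 = 56.2365 m
d = 56.2365 m / 0.3048 = 184.5 ft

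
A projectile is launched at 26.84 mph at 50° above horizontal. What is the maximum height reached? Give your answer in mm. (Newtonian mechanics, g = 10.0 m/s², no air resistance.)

v₀ = 26.84 mph × 0.44704 = 11.9986 m/s
H = v₀² × sin²(θ) / (2g) = 11.9986² × sin(50°)² / (2 × 10.0) = 143.966 × 0.586824 / 20.0 = 4.22414 m
H = 4.22414 m / 0.001 = 4224 mm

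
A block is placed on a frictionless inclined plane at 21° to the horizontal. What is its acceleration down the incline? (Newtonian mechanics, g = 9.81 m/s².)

a = g sin(θ) = 9.81 × sin(21°) = 9.81 × 0.3584 = 3.52 m/s²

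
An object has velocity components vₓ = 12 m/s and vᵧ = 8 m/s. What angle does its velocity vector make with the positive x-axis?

θ = arctan(vᵧ/vₓ) = arctan(8/12) = 33.69°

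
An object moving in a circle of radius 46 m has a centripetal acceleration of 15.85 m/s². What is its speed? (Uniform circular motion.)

v = √(a_c × r) = √(15.85 × 46) = 27.0 m/s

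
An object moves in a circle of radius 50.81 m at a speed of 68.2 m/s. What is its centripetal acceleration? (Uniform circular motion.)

a_c = v²/r = 68.2²/50.81 = 4651.24/50.81 = 91.54 m/s²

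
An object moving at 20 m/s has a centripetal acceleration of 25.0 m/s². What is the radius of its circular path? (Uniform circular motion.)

r = v²/a_c = 20²/25.0 = 16.0 m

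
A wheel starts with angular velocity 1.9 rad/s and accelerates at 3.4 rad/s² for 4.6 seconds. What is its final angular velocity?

ω = ω₀ + αt = 1.9 + 3.4 × 4.6 = 17.54 rad/s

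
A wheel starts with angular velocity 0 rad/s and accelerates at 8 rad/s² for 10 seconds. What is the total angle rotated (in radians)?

θ = ω₀t + ½αt² = 0×10 + ½×8×10² = 400.0 rad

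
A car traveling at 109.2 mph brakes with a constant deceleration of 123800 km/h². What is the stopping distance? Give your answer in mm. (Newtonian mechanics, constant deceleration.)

v₀ = 109.2 mph × 0.44704 = 48.8168 m/s
a = 123800 km/h² × 7.716049382716049e-05 = 9.55247 m/s²
d = v₀² / (2a) = 48.8168² / (2 × 9.55247) = 2383.08 / 19.1049 = 124.737 m
d = 124.737 m / 0.001 = 124700 mm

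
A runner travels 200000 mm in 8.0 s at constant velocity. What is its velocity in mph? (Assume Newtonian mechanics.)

d = 200000 mm × 0.001 = 200.0 m
v = d / t = 200.0 / 8.0 = 25.0 m/s
v = 25.0 m/s / 0.44704 = 55.92 mph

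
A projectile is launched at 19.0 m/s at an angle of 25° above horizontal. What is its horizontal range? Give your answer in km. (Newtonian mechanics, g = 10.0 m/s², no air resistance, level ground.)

R = v₀² × sin(2θ) / g = 19.0² × sin(2 × 25°) / 10.0 = 361.0 × 0.766044 / 10.0 = 27.6542 m
R = 27.6542 m / 1000.0 = 0.02765 km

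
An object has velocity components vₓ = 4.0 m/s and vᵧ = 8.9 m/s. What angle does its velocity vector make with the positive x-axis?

θ = arctan(vᵧ/vₓ) = arctan(8.9/4.0) = 65.8°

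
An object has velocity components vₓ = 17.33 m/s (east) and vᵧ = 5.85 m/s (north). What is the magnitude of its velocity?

|v| = √(vₓ² + vᵧ²) = √(17.33² + 5.85²) = √(334.5514) = 18.29 m/s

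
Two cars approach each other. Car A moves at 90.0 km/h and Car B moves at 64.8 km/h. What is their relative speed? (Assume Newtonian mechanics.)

v_rel = v_A + v_B = 90.0 + 64.8 = 154.8 km/h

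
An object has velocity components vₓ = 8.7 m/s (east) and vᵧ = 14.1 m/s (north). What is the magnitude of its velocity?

|v| = √(vₓ² + vᵧ²) = √(8.7² + 14.1²) = √(274.5) = 16.57 m/s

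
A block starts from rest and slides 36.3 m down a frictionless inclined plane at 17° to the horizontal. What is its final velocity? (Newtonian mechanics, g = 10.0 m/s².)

a = g sin(θ) = 10.0 × sin(17°) = 2.9237 m/s²
v = √(2ad) = √(2 × 2.9237 × 36.3) = 14.57 m/s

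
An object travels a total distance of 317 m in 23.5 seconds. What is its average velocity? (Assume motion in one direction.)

v_avg = Δd / Δt = 317 / 23.5 = 13.49 m/s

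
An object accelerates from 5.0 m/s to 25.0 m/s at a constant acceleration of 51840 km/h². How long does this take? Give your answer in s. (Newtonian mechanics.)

a = 51840 km/h² × 7.716049382716049e-05 = 4.0 m/s²
t = (v - v₀) / a = (25.0 - 5.0) / 4.0 = 5.0 s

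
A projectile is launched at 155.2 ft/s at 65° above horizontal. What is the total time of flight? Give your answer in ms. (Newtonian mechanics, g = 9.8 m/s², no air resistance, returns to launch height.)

v₀ = 155.2 ft/s × 0.3048 = 47.305 m/s
T = 2 × v₀ × sin(θ) / g = 2 × 47.305 × sin(65°) / 9.8 = 2 × 47.305 × 0.906308 / 9.8 = 8.74957 s
T = 8.74957 s / 0.001 = 8750 ms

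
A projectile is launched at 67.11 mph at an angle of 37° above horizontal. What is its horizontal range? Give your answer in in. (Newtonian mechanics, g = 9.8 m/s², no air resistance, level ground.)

v₀ = 67.11 mph × 0.44704 = 30.0009 m/s
R = v₀² × sin(2θ) / g = 30.0009² × sin(2 × 37°) / 9.8 = 900.054 × 0.961262 / 9.8 = 88.2845 m
R = 88.2845 m / 0.0254 = 3476 in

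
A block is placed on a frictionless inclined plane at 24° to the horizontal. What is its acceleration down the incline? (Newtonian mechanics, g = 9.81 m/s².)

a = g sin(θ) = 9.81 × sin(24°) = 9.81 × 0.4067 = 3.99 m/s²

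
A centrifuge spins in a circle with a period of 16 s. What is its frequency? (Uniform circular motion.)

f = 1/T = 1/16 = 0.0625 Hz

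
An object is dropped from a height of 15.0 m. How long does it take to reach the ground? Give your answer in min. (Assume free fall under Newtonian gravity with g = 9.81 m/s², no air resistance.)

t = √(2h/g) = √(2 × 15.0 / 9.81) = 1.74874 s
t = 1.74874 s / 60.0 = 0.02915 min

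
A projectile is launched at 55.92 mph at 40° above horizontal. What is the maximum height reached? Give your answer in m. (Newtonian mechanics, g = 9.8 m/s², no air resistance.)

v₀ = 55.92 mph × 0.44704 = 24.9985 m/s
H = v₀² × sin²(θ) / (2g) = 24.9985² × sin(40°)² / (2 × 9.8) = 624.925 × 0.413176 / 19.6 = 13.17 m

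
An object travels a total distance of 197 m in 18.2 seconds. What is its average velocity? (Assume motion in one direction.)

v_avg = Δd / Δt = 197 / 18.2 = 10.82 m/s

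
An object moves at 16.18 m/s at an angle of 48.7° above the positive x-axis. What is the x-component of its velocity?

vₓ = v cos(θ) = 16.18 × cos(48.7°) = 10.68 m/s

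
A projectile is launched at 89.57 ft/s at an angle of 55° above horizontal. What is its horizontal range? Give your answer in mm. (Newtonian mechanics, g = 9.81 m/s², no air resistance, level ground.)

v₀ = 89.57 ft/s × 0.3048 = 27.3009 m/s
R = v₀² × sin(2θ) / g = 27.3009² × sin(2 × 55°) / 9.81 = 745.339 × 0.939693 / 9.81 = 71.3955 m
R = 71.3955 m / 0.001 = 71400 mm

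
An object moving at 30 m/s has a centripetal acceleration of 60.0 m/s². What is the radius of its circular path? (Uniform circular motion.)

r = v²/a_c = 30²/60.0 = 15.0 m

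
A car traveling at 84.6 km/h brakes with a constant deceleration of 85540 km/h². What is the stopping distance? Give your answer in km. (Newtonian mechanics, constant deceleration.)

v₀ = 84.6 km/h × 0.2777777777777778 = 23.5 m/s
a = 85540 km/h² × 7.716049382716049e-05 = 6.60031 m/s²
d = v₀² / (2a) = 23.5² / (2 × 6.60031) = 552.25 / 13.2006 = 41.8352 m
d = 41.8352 m / 1000.0 = 0.04184 km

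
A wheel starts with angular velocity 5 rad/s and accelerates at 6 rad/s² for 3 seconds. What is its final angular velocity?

ω = ω₀ + αt = 5 + 6 × 3 = 23 rad/s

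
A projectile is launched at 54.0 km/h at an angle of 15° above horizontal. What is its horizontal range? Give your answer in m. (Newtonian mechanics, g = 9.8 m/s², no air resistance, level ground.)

v₀ = 54.0 km/h × 0.2777777777777778 = 15.0 m/s
R = v₀² × sin(2θ) / g = 15.0² × sin(2 × 15°) / 9.8 = 225.0 × 0.5 / 9.8 = 11.48 m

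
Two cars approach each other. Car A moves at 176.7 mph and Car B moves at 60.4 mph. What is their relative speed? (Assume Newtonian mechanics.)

v_rel = v_A + v_B = 176.7 + 60.4 = 237.1 mph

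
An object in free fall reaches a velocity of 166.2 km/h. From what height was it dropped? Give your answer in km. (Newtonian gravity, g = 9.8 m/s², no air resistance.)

v = 166.2 km/h × 0.2777777777777778 = 46.1667 m/s
h = v² / (2g) = 46.1667² / (2 × 9.8) = 108.743 m
h = 108.743 m / 1000.0 = 0.1087 km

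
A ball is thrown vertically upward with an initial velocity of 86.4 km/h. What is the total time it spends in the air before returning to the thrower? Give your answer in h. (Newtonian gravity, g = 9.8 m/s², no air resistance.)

v₀ = 86.4 km/h × 0.2777777777777778 = 24.0 m/s
t_total = 2 × v₀ / g = 2 × 24.0 / 9.8 = 4.89796 s
t_total = 4.89796 s / 3600.0 = 0.001361 h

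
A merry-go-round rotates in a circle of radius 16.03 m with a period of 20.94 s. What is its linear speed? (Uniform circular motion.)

v = 2πr/T = 2π×16.03/20.94 = 4.81 m/s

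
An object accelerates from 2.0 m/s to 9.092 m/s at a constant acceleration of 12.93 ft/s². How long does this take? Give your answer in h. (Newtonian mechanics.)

a = 12.93 ft/s² × 0.3048 = 3.94106 m/s²
t = (v - v₀) / a = (9.092 - 2.0) / 3.94106 = 1.79952 s
t = 1.79952 s / 3600.0 = 0.0004999 h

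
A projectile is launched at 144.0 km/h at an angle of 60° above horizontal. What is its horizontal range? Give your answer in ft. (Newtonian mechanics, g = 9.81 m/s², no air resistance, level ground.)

v₀ = 144.0 km/h × 0.2777777777777778 = 40.0 m/s
R = v₀² × sin(2θ) / g = 40.0² × sin(2 × 60°) / 9.81 = 1600.0 × 0.866025 / 9.81 = 141.248 m
R = 141.248 m / 0.3048 = 463.4 ft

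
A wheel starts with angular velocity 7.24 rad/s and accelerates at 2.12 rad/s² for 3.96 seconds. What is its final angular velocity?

ω = ω₀ + αt = 7.24 + 2.12 × 3.96 = 15.64 rad/s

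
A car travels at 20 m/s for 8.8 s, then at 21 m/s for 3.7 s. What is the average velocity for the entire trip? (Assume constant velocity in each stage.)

d₁ = v₁t₁ = 20 × 8.8 = 176.0 m
d₂ = v₂t₂ = 21 × 3.7 = 77.7 m
d_total = 253.7 m, t_total = 12.5 s
v_avg = d_total/t_total = 253.7/12.5 = 20.3 m/s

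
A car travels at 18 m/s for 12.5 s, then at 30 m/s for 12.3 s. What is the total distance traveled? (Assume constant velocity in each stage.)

d₁ = v₁t₁ = 18 × 12.5 = 225.0 m
d₂ = v₂t₂ = 30 × 12.3 = 369.0 m
d_total = 225.0 + 369.0 = 594.0 m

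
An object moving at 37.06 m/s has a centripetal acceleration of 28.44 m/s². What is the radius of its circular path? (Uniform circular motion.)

r = v²/a_c = 37.06²/28.44 = 48.29 m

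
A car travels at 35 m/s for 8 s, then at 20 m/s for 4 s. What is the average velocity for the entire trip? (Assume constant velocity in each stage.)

d₁ = v₁t₁ = 35 × 8 = 280 m
d₂ = v₂t₂ = 20 × 4 = 80 m
d_total = 360 m, t_total = 12 s
v_avg = d_total/t_total = 360/12 = 30.0 m/s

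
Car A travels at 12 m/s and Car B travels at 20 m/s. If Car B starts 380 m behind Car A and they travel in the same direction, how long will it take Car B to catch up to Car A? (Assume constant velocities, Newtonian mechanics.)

Relative speed: v_rel = 20 - 12 = 8 m/s
Time to catch: t = d₀/v_rel = 380/8 = 47.5 s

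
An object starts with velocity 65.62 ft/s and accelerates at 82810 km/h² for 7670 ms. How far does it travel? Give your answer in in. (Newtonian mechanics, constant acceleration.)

v₀ = 65.62 ft/s × 0.3048 = 20.001 m/s
a = 82810 km/h² × 7.716049382716049e-05 = 6.38966 m/s²
t = 7670 ms × 0.001 = 7.67 s
d = v₀ × t + ½ × a × t² = 20.001 × 7.67 + 0.5 × 6.38966 × 7.67² = 341.356 m
d = 341.356 m / 0.0254 = 13440 in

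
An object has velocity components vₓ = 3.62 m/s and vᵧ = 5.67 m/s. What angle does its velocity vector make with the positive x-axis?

θ = arctan(vᵧ/vₓ) = arctan(5.67/3.62) = 57.44°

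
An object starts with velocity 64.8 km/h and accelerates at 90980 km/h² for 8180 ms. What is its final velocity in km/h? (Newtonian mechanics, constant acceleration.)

v₀ = 64.8 km/h × 0.2777777777777778 = 18.0 m/s
a = 90980 km/h² × 7.716049382716049e-05 = 7.02006 m/s²
t = 8180 ms × 0.001 = 8.18 s
v = v₀ + a × t = 18.0 + 7.02006 × 8.18 = 75.4241 m/s
v = 75.4241 m/s / 0.2777777777777778 = 271.5 km/h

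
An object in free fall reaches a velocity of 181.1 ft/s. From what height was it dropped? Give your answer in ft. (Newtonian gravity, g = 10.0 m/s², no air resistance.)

v = 181.1 ft/s × 0.3048 = 55.1993 m/s
h = v² / (2g) = 55.1993² / (2 × 10.0) = 152.348 m
h = 152.348 m / 0.3048 = 499.8 ft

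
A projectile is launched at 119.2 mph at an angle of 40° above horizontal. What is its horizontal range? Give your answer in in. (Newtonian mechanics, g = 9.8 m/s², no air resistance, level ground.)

v₀ = 119.2 mph × 0.44704 = 53.2872 m/s
R = v₀² × sin(2θ) / g = 53.2872² × sin(2 × 40°) / 9.8 = 2839.53 × 0.984808 / 9.8 = 285.346 m
R = 285.346 m / 0.0254 = 11230 in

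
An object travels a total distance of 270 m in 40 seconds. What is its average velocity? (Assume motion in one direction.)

v_avg = Δd / Δt = 270 / 40 = 6.75 m/s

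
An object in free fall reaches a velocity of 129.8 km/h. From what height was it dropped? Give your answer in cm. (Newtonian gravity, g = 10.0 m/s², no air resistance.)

v = 129.8 km/h × 0.2777777777777778 = 36.0556 m/s
h = v² / (2g) = 36.0556² / (2 × 10.0) = 65.0003 m
h = 65.0003 m / 0.01 = 6500 cm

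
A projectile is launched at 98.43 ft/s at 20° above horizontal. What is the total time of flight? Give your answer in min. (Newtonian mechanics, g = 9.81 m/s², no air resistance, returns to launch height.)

v₀ = 98.43 ft/s × 0.3048 = 30.0015 m/s
T = 2 × v₀ × sin(θ) / g = 2 × 30.0015 × sin(20°) / 9.81 = 2 × 30.0015 × 0.34202 / 9.81 = 2.09197 s
T = 2.09197 s / 60.0 = 0.03487 min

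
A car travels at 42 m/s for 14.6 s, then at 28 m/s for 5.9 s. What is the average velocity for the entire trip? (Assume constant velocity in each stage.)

d₁ = v₁t₁ = 42 × 14.6 = 613.2 m
d₂ = v₂t₂ = 28 × 5.9 = 165.2 m
d_total = 778.4 m, t_total = 20.5 s
v_avg = d_total/t_total = 778.4/20.5 = 37.97 m/s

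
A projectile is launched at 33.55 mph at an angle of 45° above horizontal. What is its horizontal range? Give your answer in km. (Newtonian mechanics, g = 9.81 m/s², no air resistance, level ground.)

v₀ = 33.55 mph × 0.44704 = 14.9982 m/s
R = v₀² × sin(2θ) / g = 14.9982² × sin(2 × 45°) / 9.81 = 224.946 × 1.0 / 9.81 = 22.9303 m
R = 22.9303 m / 1000.0 = 0.02293 km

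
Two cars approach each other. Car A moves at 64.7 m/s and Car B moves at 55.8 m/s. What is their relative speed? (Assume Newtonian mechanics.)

v_rel = v_A + v_B = 64.7 + 55.8 = 120.5 m/s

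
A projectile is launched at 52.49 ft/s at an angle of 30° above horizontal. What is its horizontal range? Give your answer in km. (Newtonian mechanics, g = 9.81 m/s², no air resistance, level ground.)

v₀ = 52.49 ft/s × 0.3048 = 15.999 m/s
R = v₀² × sin(2θ) / g = 15.999² × sin(2 × 30°) / 9.81 = 255.968 × 0.866025 / 9.81 = 22.5968 m
R = 22.5968 m / 1000.0 = 0.0226 km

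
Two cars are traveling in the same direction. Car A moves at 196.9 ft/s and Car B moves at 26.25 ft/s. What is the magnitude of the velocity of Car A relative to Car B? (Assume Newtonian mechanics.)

v_rel = |v_A - v_B| = |196.9 - 26.25| = 170.65 ft/s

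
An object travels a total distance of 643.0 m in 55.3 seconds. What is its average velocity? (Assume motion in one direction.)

v_avg = Δd / Δt = 643.0 / 55.3 = 11.63 m/s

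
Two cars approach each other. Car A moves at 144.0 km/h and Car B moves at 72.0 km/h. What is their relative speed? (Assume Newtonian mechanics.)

v_rel = v_A + v_B = 144.0 + 72.0 = 216.0 km/h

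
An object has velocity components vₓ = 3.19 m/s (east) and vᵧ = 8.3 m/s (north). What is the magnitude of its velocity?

|v| = √(vₓ² + vᵧ²) = √(3.19² + 8.3²) = √(79.0661) = 8.89 m/s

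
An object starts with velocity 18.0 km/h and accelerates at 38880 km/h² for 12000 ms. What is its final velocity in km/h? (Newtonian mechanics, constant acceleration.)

v₀ = 18.0 km/h × 0.2777777777777778 = 5.0 m/s
a = 38880 km/h² × 7.716049382716049e-05 = 3.0 m/s²
t = 12000 ms × 0.001 = 12.0 s
v = v₀ + a × t = 5.0 + 3.0 × 12.0 = 41.0 m/s
v = 41.0 m/s / 0.2777777777777778 = 147.6 km/h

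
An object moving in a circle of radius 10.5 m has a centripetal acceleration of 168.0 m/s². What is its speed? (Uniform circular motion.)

v = √(a_c × r) = √(168.0 × 10.5) = 42.0 m/s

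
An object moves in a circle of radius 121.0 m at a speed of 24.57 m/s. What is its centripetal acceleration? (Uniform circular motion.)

a_c = v²/r = 24.57²/121.0 = 603.6849/121.0 = 4.99 m/s²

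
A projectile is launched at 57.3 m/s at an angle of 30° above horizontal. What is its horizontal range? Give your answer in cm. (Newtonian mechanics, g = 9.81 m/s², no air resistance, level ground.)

R = v₀² × sin(2θ) / g = 57.3² × sin(2 × 30°) / 9.81 = 3283.29 × 0.866025 / 9.81 = 289.848 m
R = 289.848 m / 0.01 = 28980 cm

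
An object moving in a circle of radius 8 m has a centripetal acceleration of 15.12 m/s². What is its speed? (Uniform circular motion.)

v = √(a_c × r) = √(15.12 × 8) = 11.0 m/s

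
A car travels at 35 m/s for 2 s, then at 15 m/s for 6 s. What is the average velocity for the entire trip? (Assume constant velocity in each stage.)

d₁ = v₁t₁ = 35 × 2 = 70 m
d₂ = v₂t₂ = 15 × 6 = 90 m
d_total = 160 m, t_total = 8 s
v_avg = d_total/t_total = 160/8 = 20.0 m/s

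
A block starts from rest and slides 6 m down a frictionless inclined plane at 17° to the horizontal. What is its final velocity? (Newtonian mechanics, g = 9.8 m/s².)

a = g sin(θ) = 9.8 × sin(17°) = 2.8652 m/s²
v = √(2ad) = √(2 × 2.8652 × 6) = 5.86 m/s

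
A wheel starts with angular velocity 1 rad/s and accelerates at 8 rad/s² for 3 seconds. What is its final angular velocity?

ω = ω₀ + αt = 1 + 8 × 3 = 25 rad/s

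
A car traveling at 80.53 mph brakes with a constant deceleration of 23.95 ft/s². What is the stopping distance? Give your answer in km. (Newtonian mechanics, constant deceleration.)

v₀ = 80.53 mph × 0.44704 = 36.0001 m/s
a = 23.95 ft/s² × 0.3048 = 7.29996 m/s²
d = v₀² / (2a) = 36.0001² / (2 × 7.29996) = 1296.01 / 14.5999 = 88.7684 m
d = 88.7684 m / 1000.0 = 0.08877 km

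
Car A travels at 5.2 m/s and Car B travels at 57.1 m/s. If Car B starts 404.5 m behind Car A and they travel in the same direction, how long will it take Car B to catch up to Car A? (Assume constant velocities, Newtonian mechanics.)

Relative speed: v_rel = 57.1 - 5.2 = 51.9 m/s
Time to catch: t = d₀/v_rel = 404.5/51.9 = 7.79 s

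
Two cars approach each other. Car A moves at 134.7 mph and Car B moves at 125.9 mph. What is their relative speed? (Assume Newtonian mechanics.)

v_rel = v_A + v_B = 134.7 + 125.9 = 260.6 mph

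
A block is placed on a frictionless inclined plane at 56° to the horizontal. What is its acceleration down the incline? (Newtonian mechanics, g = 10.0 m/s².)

a = g sin(θ) = 10.0 × sin(56°) = 10.0 × 0.829 = 8.29 m/s²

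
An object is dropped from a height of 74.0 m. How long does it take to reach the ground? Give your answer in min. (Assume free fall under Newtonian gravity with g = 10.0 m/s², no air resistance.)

t = √(2h/g) = √(2 × 74.0 / 10.0) = 3.84708 s
t = 3.84708 s / 60.0 = 0.06412 min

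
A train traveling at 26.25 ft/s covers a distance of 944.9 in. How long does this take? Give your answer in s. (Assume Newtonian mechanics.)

d = 944.9 in × 0.0254 = 24.0005 m
v = 26.25 ft/s × 0.3048 = 8.001 m/s
t = d / v = 24.0005 / 8.001 = 3.0 s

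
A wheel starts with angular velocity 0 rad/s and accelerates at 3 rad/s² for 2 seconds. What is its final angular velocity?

ω = ω₀ + αt = 0 + 3 × 2 = 6 rad/s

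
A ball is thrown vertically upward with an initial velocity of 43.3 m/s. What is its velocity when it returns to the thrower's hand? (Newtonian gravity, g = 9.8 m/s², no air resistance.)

By conservation of energy (no air resistance), the ball returns to the throw height with the same speed as launch, but directed downward.
|v_ground| = v₀ = 43.3 m/s
v_ground = 43.3 m/s (downward)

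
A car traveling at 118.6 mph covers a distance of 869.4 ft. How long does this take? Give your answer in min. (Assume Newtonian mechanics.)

d = 869.4 ft × 0.3048 = 264.993 m
v = 118.6 mph × 0.44704 = 53.0189 m/s
t = d / v = 264.993 / 53.0189 = 4.99809 s
t = 4.99809 s / 60.0 = 0.0833 min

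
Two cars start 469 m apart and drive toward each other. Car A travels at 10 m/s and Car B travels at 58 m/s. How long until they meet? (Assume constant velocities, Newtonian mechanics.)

Combined speed: v_combined = 10 + 58 = 68 m/s
Time to meet: t = d/v_combined = 469/68 = 6.9 s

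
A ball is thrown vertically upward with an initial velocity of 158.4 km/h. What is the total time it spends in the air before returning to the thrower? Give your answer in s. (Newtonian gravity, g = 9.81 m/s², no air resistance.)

v₀ = 158.4 km/h × 0.2777777777777778 = 44.0 m/s
t_total = 2 × v₀ / g = 2 × 44.0 / 9.81 = 8.97 s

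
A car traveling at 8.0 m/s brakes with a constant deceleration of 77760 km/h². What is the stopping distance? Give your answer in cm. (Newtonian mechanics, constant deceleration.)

a = 77760 km/h² × 7.716049382716049e-05 = 6.0 m/s²
d = v₀² / (2a) = 8.0² / (2 × 6.0) = 64.0 / 12.0 = 5.33333 m
d = 5.33333 m / 0.01 = 533.3 cm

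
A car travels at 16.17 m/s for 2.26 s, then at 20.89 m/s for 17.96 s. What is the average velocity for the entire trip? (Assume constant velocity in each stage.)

d₁ = v₁t₁ = 16.17 × 2.26 = 36.5442 m
d₂ = v₂t₂ = 20.89 × 17.96 = 375.1844 m
d_total = 411.7286 m, t_total = 20.22 s
v_avg = d_total/t_total = 411.7286/20.22 = 20.36 m/s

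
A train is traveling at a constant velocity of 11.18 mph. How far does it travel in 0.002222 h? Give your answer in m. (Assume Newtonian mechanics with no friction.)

v = 11.18 mph × 0.44704 = 4.99791 m/s
t = 0.002222 h × 3600.0 = 7.9992 s
d = v × t = 4.99791 × 7.9992 = 39.98 m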